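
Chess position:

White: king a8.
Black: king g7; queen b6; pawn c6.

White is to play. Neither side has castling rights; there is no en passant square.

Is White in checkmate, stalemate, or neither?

White to move; white king on a8.
In check: no.
King squares — a7: attacked by Qb6; b7: attacked by Qb6; b8: attacked by Qb6.
Legal moves for White: none.
Not in check and no legal moves → stalemate.

stalemate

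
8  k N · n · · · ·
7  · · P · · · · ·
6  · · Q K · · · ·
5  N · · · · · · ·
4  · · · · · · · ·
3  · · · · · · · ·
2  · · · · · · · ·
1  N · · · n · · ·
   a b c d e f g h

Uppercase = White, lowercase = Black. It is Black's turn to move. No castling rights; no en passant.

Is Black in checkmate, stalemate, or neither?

Black to move; black king on a8.
In check: yes, from the white queen on c6.
King squares — a7: available; b7: attacked by Na5; b8: attacked by Pc7.
Legal moves for Black: Ka7, Nb7+, Nxc6.
Black is in check but has 3 legal moves → neither.

neither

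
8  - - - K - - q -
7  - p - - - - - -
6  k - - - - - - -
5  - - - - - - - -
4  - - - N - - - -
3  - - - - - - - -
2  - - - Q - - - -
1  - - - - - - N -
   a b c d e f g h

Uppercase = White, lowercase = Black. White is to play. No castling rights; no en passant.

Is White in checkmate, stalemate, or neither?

neither

White to move; white king on d8.
In check: yes, from the black queen on g8.
Legal moves for White: Ke7, Kd7, Kc7.
White is in check but has 3 legal moves → neither.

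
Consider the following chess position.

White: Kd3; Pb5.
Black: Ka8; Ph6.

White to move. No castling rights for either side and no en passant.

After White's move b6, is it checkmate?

After b6: black king on a8; in check: no.
Black is not in check, so this cannot be checkmate.

no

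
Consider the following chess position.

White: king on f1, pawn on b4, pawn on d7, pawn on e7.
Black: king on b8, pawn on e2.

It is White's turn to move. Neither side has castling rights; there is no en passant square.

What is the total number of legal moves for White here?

5

White to move; king on f1.
In check: yes, from the black pawn on e2.
Legal moves: Kg2, Kf2, Kxe2, Kg1, Ke1.
Count: 5.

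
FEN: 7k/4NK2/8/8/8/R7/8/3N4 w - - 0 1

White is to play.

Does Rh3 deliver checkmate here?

After Rh3: black king on h8; in check: yes, from the white rook on h3.
King squares — g7: attacked by Kf7; h7: attacked by Rh3; g8: attacked by Ne7.
Black has no legal moves → checkmate.

yes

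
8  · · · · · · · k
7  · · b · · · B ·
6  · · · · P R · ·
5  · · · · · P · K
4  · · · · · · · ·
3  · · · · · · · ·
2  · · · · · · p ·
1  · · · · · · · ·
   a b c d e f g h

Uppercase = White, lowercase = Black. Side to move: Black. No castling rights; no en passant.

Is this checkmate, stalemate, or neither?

neither

Black to move; black king on h8.
In check: yes, from the white bishop on g7.
Legal moves for Black: Kg8, Kh7, Kxg7.
Black is in check but has 3 legal moves → neither.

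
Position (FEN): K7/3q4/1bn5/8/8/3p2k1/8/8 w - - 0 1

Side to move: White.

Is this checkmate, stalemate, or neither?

stalemate

White to move; white king on a8.
In check: no.
King squares — a7: attacked by Bb6; b7: attacked by Qd7; b8: attacked by Nc6.
Legal moves for White: none.
Not in check and no legal moves → stalemate.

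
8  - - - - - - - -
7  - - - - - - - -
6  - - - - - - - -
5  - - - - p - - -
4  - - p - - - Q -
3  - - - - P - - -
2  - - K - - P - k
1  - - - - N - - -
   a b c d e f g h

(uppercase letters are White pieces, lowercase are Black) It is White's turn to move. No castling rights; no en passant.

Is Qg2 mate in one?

yes

After Qg2: black king on h2; in check: yes, from the white queen on g2.
King squares — g1: attacked by Qg2; h1: attacked by Qg2; g2: attacked by Ne1; g3: attacked by Pf2; h3: attacked by Qg2.
Black has no legal moves → checkmate.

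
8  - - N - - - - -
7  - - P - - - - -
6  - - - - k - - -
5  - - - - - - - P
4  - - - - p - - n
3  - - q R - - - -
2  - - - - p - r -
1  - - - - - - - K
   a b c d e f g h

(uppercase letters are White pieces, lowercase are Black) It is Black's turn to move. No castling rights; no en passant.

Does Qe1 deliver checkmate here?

After Qe1: white king on h1; in check: yes, from the black queen on e1.
King squares — g1: attacked by Qe1; g2: attacked by Nh4; h2: attacked by Rg2.
White has no legal moves → checkmate.

yes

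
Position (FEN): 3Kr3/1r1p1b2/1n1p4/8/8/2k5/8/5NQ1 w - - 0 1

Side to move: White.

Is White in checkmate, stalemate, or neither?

checkmate

White to move; white king on d8.
In check: yes, from the black rook on e8.
King squares — c7: attacked by Rb7; d7: attacked by Nb6; e7: attacked by Re8; c8: attacked by Nb6; e8: attacked by Bf7.
Legal moves for White: none.
In check with no legal moves → checkmate.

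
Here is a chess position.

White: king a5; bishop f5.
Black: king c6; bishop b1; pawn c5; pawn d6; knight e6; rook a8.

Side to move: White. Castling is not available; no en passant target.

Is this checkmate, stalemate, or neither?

checkmate

White to move; white king on a5.
In check: yes, from the black rook on a8.
King squares — a4: attacked by Ra8; b4: attacked by Pc5; b5: attacked by Kc6; a6: attacked by Ra8; b6: attacked by Kc6.
Legal moves for White: none.
In check with no legal moves → checkmate.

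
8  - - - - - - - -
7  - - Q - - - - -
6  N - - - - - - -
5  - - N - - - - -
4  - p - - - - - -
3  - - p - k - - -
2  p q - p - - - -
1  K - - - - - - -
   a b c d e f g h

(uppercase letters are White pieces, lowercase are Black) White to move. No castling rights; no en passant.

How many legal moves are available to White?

0

White to move; king on a1.
In check: yes, from the black queen on b2.
Legal moves: none.
Count: 0.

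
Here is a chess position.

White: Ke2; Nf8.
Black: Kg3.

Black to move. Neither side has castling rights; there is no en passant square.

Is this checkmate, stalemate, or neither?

neither

Black to move; black king on g3.
In check: no.
Legal moves for Black: Kh4, Kg4, Kf4, Kh3, Kh2, Kg2.
Black has 6 legal moves and is not in check → neither.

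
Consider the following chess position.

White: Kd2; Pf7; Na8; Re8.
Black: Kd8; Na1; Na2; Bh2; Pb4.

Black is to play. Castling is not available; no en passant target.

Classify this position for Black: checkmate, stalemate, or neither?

Black to move; black king on d8.
In check: yes, from the white rook on e8.
Legal moves for Black: Kd7.
Black is in check but has 1 legal move → neither.

neither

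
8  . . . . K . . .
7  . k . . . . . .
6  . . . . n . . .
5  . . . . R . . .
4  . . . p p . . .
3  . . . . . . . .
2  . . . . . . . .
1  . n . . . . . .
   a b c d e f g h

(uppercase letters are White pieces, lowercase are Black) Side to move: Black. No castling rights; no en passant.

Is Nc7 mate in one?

After Nc7: white king on e8; in check: yes, from the black knight on c7.
White has 5 legal replies: Kf8, Kd8, Kf7, Ke7, Kd7.
In check but a legal move exists → not checkmate.

no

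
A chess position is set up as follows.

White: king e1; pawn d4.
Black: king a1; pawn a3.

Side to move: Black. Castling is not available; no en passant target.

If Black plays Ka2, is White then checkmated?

After Ka2: white king on e1; in check: no.
White is not in check, so this cannot be checkmate.

no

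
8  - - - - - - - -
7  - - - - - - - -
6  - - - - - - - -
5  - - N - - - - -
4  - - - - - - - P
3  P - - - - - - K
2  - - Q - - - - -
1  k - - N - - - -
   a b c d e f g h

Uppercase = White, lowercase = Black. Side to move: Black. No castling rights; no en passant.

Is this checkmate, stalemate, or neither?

stalemate

Black to move; black king on a1.
In check: no.
King squares — b1: attacked by Qc2; a2: attacked by Qc2; b2: attacked by Nd1.
Legal moves for Black: none.
Not in check and no legal moves → stalemate.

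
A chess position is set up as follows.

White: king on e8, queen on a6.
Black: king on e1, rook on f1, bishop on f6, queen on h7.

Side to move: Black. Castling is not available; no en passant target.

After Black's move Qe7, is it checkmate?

After Qe7: white king on e8; in check: yes, from the black queen on e7.
King squares — d7: attacked by Qe7; e7: attacked by Bf6; f7: attacked by Qe7; d8: attacked by Qe7; f8: attacked by Qe7.
White has no legal moves → checkmate.

yes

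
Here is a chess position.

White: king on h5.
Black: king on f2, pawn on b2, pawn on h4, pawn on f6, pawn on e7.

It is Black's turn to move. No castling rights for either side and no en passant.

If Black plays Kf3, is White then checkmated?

no

After Kf3: white king on h5; in check: no.
White is not in check, so this cannot be checkmate.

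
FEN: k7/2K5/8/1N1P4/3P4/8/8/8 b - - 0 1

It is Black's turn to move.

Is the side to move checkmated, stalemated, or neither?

stalemate

Black to move; black king on a8.
In check: no.
King squares — a7: attacked by Nb5; b7: attacked by Kc7; b8: attacked by Kc7.
Legal moves for Black: none.
Not in check and no legal moves → stalemate.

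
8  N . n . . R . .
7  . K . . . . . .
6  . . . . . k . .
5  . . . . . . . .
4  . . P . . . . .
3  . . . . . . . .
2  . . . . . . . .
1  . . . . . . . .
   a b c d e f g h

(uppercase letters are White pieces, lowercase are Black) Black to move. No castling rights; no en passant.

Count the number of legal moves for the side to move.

6

Black to move; king on f6.
In check: yes, from the white rook on f8.
Legal moves: Kg7, Ke7, Kg6, Ke6, Kg5, Ke5.
Count: 6.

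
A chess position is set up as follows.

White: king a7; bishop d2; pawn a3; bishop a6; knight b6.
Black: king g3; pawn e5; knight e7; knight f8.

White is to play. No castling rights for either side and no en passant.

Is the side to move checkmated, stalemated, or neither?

neither

White to move; white king on a7.
In check: no.
Legal moves for White include: Kb8, Ka8, Kb7, Nc8, Na8, Nd7, Nd5, Nc4, Na4, Bc8, Bb7, Bb5, Bc4, Bd3, Be2, Bf1, Bh6, Bg5, ... (list truncated; more exist).
White has legal moves and is not in check → neither.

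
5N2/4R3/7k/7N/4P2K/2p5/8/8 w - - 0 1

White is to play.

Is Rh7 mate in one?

yes

After Rh7: black king on h6; in check: yes, from the white rook on h7.
King squares — g5: attacked by Kh4; h5: attacked by Kh4; g6: attacked by Nf8; g7: attacked by Nh5; h7: attacked by Nf8.
Black has no legal moves → checkmate.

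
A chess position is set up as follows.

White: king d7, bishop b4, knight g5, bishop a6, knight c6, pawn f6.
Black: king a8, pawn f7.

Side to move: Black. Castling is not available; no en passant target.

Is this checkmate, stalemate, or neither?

stalemate

Black to move; black king on a8.
In check: no.
King squares — a7: attacked by Nc6; b7: attacked by Ba6; b8: attacked by Nc6.
Legal moves for Black: none.
Not in check and no legal moves → stalemate.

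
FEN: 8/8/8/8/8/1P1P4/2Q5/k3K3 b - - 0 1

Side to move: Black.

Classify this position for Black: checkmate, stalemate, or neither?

Black to move; black king on a1.
In check: no.
King squares — b1: attacked by Qc2; a2: attacked by Qc2; b2: attacked by Qc2.
Legal moves for Black: none.
Not in check and no legal moves → stalemate.

stalemate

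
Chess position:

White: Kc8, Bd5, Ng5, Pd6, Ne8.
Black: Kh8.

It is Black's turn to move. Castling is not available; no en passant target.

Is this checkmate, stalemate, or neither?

stalemate

Black to move; black king on h8.
In check: no.
King squares — g7: attacked by Ne8; h7: attacked by Ng5; g8: attacked by Bd5.
Legal moves for Black: none.
Not in check and no legal moves → stalemate.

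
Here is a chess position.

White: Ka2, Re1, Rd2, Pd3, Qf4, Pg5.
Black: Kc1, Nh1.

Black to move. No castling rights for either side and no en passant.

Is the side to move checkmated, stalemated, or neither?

Black to move; black king on c1.
In check: yes, from the white rook on e1.
King squares — b1: attacked by Re1; d1: attacked by Re1; b2: attacked by Ka2; c2: attacked by Rd2; d2: attacked by Qf4.
Legal moves for Black: none.
In check with no legal moves → checkmate.

checkmate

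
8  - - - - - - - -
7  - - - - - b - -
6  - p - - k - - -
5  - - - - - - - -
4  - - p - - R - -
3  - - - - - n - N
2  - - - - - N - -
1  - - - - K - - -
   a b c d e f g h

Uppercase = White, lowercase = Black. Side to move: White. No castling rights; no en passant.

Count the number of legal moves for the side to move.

4

White to move; king on e1.
In check: yes, from the black knight on f3.
Legal moves: Ke2, Kf1, Kd1, Rxf3.
Count: 4.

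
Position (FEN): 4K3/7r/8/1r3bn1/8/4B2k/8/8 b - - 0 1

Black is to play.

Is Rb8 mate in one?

yes

After Rb8: white king on e8; in check: yes, from the black rook on b8.
King squares — d7: attacked by Bf5; e7: attacked by Rh7; f7: attacked by Ng5; d8: attacked by Rb8; f8: attacked by Rb8.
White has no legal moves → checkmate.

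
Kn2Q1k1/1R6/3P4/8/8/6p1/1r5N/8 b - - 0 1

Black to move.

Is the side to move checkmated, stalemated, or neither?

Black to move; black king on g8.
In check: yes, from the white queen on e8.
King squares — f7: attacked by Rb7; g7: attacked by Rb7; h7: attacked by Rb7; f8: attacked by Qe8; h8: attacked by Qe8.
Legal moves for Black: none.
In check with no legal moves → checkmate.

checkmate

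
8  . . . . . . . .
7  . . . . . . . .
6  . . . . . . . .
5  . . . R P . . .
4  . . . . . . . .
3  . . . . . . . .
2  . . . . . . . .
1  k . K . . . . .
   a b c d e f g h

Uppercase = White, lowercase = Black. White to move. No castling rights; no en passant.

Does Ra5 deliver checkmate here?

yes

After Ra5: black king on a1; in check: yes, from the white rook on a5.
King squares — b1: attacked by Kc1; a2: attacked by Ra5; b2: attacked by Kc1.
Black has no legal moves → checkmate.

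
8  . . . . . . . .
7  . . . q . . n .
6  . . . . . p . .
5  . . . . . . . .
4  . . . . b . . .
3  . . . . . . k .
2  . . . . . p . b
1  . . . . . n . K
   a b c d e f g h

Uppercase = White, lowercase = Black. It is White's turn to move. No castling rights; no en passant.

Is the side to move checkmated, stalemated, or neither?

White to move; white king on h1.
In check: yes, from the black bishop on e4.
King squares — g1: attacked by Pf2; g2: attacked by Kg3; h2: attacked by Nf1.
Legal moves for White: none.
In check with no legal moves → checkmate.

checkmate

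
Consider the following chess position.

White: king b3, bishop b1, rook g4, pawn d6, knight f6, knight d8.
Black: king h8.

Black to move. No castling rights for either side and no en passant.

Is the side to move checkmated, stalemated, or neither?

stalemate

Black to move; black king on h8.
In check: no.
King squares — g7: attacked by Rg4; h7: attacked by Bb1; g8: attacked by Rg4.
Legal moves for Black: none.
Not in check and no legal moves → stalemate.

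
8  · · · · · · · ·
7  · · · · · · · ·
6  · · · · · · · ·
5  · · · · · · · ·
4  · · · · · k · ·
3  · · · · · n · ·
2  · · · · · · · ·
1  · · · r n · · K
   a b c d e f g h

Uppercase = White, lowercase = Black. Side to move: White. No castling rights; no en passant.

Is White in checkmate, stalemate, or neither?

White to move; white king on h1.
In check: no.
King squares — g1: attacked by Nf3; g2: attacked by Ne1; h2: attacked by Nf3.
Legal moves for White: none.
Not in check and no legal moves → stalemate.

stalemate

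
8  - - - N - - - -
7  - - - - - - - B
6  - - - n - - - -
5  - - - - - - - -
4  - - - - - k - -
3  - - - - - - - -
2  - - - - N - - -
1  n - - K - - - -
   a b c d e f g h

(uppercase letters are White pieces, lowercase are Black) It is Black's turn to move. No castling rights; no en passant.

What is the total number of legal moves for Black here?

5

Black to move; king on f4.
In check: yes, from the white knight on e2.
Legal moves: Kg5, Ke5, Kg4, Kf3, Ke3.
Count: 5.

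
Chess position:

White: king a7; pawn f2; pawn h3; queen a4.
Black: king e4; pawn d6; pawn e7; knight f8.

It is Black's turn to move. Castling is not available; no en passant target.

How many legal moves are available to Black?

Black to move; king on e4.
In check: yes, from the white queen on a4.
Legal moves: Kf5, Ke5, Kd5, Kf3, Kd3.
Count: 5.

5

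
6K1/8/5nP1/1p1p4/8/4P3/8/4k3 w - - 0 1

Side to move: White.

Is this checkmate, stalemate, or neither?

neither

White to move; white king on g8.
In check: yes, from the black knight on f6.
Legal moves for White: Kh8, Kf8, Kg7, Kf7.
White is in check but has 4 legal moves → neither.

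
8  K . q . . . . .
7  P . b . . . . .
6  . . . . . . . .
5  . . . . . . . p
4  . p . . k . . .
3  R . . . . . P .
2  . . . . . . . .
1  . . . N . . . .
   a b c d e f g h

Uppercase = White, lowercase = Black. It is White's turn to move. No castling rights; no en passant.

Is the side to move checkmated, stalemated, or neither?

checkmate

White to move; white king on a8.
In check: yes, from the black queen on c8.
King squares — a7: own pawn; b7: attacked by Qc8; b8: attacked by Bc7.
Legal moves for White: none.
In check with no legal moves → checkmate.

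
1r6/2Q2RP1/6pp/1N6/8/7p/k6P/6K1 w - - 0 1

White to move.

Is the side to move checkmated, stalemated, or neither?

neither

White to move; white king on g1.
In check: no.
Legal moves for White include: Rf8, Re7, Rd7, Rf6, Rf5, Rf4, Rf3, Rf2+, Rf1, Qd8, Qc8, Qxb8, Qe7, Qd7, Qb7, Qa7+, Qd6, Qc6, ... (list truncated; more exist).
White has legal moves and is not in check → neither.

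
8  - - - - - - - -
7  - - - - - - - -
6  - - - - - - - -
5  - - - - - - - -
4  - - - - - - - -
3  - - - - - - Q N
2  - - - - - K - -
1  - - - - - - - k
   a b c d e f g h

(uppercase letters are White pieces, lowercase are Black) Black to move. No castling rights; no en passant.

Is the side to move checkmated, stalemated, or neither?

stalemate

Black to move; black king on h1.
In check: no.
King squares — g1: attacked by Kf2; g2: attacked by Kf2; h2: attacked by Qg3.
Legal moves for Black: none.
Not in check and no legal moves → stalemate.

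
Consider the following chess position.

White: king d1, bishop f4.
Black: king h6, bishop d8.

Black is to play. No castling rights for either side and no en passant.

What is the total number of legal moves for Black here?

Black to move; king on h6.
In check: yes, from the white bishop on f4.
Legal moves: Kh7, Kg7, Kg6, Kh5, Bg5.
Count: 5.

5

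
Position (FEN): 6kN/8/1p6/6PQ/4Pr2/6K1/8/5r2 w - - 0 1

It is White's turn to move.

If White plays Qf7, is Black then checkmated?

no

After Qf7: black king on g8; in check: yes, from the white queen on f7.
Black has 2 legal replies: Kxh8, Rxf7.
In check but a legal move exists → not checkmate.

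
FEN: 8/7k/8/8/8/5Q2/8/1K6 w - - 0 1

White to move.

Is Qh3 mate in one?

After Qh3: black king on h7; in check: yes, from the white queen on h3.
Black has 3 legal replies: Kg8, Kg7, Kg6.
In check but a legal move exists → not checkmate.

no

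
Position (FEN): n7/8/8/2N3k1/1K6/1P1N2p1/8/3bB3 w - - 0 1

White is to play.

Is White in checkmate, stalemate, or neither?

White to move; white king on b4.
In check: no.
Legal moves for White include: Nd7, Nb7, Ne6+, Na6, Ne4+, Na4, Kb5, Ka5, Kc4, Ka4, Kc3, Ka3, Ne5, Nf4, Nf2, Nb2, Nc1, Bxg3, ... (list truncated; more exist).
White has legal moves and is not in check → neither.

neither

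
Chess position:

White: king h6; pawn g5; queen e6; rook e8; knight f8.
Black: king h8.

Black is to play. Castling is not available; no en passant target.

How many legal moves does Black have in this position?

Black to move; king on h8.
In check: no.
Legal moves: none.
Count: 0.

0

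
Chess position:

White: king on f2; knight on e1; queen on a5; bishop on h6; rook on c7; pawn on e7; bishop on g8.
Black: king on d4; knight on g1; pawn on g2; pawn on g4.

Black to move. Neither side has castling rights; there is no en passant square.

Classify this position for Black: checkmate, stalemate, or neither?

neither

Black to move; black king on d4.
In check: no.
Legal moves for Black: Ke4, Nh3+, Nf3, Ne2, g3+.
Black has 5 legal moves and is not in check → neither.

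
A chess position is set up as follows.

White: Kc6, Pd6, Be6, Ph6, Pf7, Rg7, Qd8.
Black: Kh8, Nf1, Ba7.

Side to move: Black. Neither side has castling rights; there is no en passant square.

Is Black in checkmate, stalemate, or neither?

checkmate

Black to move; black king on h8.
In check: yes, from the white queen on d8.
King squares — g7: attacked by Ph6; h7: attacked by Rg7; g8: attacked by Pf7.
Legal moves for Black: none.
In check with no legal moves → checkmate.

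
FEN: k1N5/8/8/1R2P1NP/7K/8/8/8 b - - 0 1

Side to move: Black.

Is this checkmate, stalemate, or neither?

Black to move; black king on a8.
In check: no.
King squares — a7: attacked by Nc8; b7: attacked by Rb5; b8: attacked by Rb5.
Legal moves for Black: none.
Not in check and no legal moves → stalemate.

stalemate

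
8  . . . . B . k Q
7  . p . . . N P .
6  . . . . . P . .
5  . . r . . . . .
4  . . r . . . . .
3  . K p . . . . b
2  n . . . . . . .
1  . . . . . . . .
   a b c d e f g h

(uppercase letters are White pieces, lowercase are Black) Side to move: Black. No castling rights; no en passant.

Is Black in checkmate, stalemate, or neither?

Black to move; black king on g8.
In check: yes, from the white queen on h8.
King squares — f7: attacked by Be8; g7: attacked by Pf6; h7: attacked by Qh8; f8: attacked by Pg7; h8: attacked by Nf7.
Legal moves for Black: none.
In check with no legal moves → checkmate.

checkmate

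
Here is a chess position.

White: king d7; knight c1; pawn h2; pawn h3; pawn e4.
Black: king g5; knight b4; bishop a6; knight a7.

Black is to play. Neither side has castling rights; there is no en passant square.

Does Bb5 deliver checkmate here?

no

After Bb5: white king on d7; in check: yes, from the black bishop on b5.
White has 5 legal replies: Kd8, Ke7, Kc7, Ke6, Kd6.
In check but a legal move exists → not checkmate.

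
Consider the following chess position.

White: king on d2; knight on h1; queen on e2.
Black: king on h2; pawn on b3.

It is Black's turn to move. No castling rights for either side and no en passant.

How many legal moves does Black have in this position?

Black to move; king on h2.
In check: yes, from the white queen on e2.
Legal moves: Kh3, Kxh1, Kg1.
Count: 3.

3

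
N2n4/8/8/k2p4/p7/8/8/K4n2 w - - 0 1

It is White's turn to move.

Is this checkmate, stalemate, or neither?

White to move; white king on a1.
In check: no.
Legal moves for White: Nc7, Nb6, Kb2, Ka2, Kb1.
White has 5 legal moves and is not in check → neither.

neither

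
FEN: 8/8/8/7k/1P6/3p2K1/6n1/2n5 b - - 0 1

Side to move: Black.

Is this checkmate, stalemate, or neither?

neither

Black to move; black king on h5.
In check: no.
Legal moves for Black: Kh6, Kg6, Kg5, Nh4, Nf4, Ne3, Ne1, Nb3, Ne2+, Na2, d2.
Black has 11 legal moves and is not in check → neither.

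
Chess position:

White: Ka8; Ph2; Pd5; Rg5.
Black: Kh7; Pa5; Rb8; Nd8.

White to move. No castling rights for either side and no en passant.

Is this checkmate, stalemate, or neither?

White to move; white king on a8.
In check: yes, from the black rook on b8.
King squares — a7: available; b7: attacked by Rb8; b8: available.
Legal moves for White: Kxb8, Ka7.
White is in check but has 2 legal moves → neither.

neither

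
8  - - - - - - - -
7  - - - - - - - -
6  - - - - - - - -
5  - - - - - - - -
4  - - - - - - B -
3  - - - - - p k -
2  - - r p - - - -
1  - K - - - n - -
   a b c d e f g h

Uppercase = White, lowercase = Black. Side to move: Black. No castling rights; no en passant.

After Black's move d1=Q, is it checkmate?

After d1=Q: white king on b1; in check: yes, from the black queen on d1.
King squares — a1: attacked by Qd1; c1: attacked by Qd1; a2: attacked by Rc2; b2: attacked by Rc2; c2: attacked by Qd1.
White has no legal moves → checkmate.

yes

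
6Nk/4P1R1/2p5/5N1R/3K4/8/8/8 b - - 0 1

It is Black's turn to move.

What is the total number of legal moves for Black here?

Black to move; king on h8.
In check: yes, from the white rook on h5.
Legal moves: none.
Count: 0.

0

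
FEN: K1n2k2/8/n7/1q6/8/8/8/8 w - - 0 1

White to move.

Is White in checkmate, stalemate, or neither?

stalemate

White to move; white king on a8.
In check: no.
King squares — a7: attacked by Nc8; b7: attacked by Qb5; b8: attacked by Qb5.
Legal moves for White: none.
Not in check and no legal moves → stalemate.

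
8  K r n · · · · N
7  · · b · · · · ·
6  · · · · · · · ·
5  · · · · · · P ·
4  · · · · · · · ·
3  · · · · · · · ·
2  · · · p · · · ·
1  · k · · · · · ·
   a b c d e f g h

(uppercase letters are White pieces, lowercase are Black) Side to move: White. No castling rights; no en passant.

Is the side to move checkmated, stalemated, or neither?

White to move; white king on a8.
In check: yes, from the black rook on b8.
King squares — a7: attacked by Nc8; b7: attacked by Rb8; b8: attacked by Bc7.
Legal moves for White: none.
In check with no legal moves → checkmate.

checkmate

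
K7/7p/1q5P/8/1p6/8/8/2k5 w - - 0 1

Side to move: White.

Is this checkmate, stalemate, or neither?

stalemate

White to move; white king on a8.
In check: no.
King squares — a7: attacked by Qb6; b7: attacked by Qb6; b8: attacked by Qb6.
Legal moves for White: none.
Not in check and no legal moves → stalemate.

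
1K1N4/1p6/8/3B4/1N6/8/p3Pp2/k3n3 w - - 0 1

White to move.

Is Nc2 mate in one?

no

After Nc2: black king on a1; in check: yes, from the white knight on c2.
Black has 3 legal replies: Kb2, Kb1, Nxc2.
In check but a legal move exists → not checkmate.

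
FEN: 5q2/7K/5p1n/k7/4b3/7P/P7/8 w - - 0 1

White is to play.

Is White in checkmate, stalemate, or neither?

checkmate

White to move; white king on h7.
In check: yes, from the black bishop on e4.
King squares — g6: attacked by Be4; h6: attacked by Qf8; g7: attacked by Qf8; g8: attacked by Nh6; h8: attacked by Qf8.
Legal moves for White: none.
In check with no legal moves → checkmate.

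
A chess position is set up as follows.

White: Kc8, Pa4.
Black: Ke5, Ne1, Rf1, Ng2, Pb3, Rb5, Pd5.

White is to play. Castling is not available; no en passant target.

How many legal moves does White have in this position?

White to move; king on c8.
In check: no.
Legal moves: Kd8, Kd7, Kc7, axb5, a5.
Count: 5.

5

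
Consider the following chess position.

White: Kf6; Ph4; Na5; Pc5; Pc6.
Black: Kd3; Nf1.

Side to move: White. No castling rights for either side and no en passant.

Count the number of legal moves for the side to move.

13

White to move; king on f6.
In check: no.
Legal moves: Kg7, Kf7, Ke7, Kg6, Ke6, Kg5, Kf5, Ke5, Nb7, Nc4, Nb3, c7, h5.
Count: 13.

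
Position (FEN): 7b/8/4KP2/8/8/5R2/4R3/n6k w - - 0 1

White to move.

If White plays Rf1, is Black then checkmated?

After Rf1: black king on h1; in check: yes, from the white rook on f1.
King squares — g1: attacked by Rf1; g2: attacked by Re2; h2: attacked by Re2.
Black has no legal moves → checkmate.

yes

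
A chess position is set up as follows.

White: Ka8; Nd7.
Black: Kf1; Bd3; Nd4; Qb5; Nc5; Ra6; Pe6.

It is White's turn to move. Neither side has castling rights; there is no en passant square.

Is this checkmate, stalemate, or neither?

checkmate

White to move; white king on a8.
In check: yes, from the black rook on a6.
King squares — a7: attacked by Ra6; b7: attacked by Qb5; b8: attacked by Qb5.
Legal moves for White: none.
In check with no legal moves → checkmate.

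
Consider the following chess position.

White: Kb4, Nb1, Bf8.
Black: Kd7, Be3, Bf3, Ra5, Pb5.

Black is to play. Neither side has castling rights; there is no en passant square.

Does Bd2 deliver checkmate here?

After Bd2: white king on b4; in check: yes, from the black bishop on d2.
White has 4 legal replies: Kc5, Kb3, Nc3, Nxd2.
In check but a legal move exists → not checkmate.

no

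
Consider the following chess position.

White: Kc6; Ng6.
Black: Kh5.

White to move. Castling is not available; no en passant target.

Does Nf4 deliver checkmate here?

After Nf4: black king on h5; in check: yes, from the white knight on f4.
Black has 4 legal replies: Kh6, Kg5, Kh4, Kg4.
In check but a legal move exists → not checkmate.

no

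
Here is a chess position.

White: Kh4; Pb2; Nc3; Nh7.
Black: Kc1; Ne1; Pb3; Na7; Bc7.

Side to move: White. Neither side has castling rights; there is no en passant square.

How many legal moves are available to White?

15

White to move; king on h4.
In check: no.
Legal moves: Nf8, Nf6, Ng5, Kh5, Kg5, Kg4, Kh3, Nd5, Nb5, Ne4, Na4, Ne2+, Na2+, Nd1, Nb1.
Count: 15.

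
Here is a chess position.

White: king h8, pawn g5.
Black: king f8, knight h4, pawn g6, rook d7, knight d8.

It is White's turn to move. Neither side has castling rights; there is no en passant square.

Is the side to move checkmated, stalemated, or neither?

White to move; white king on h8.
In check: no.
King squares — g7: attacked by Rd7; h7: attacked by Rd7; g8: attacked by Kf8.
Legal moves for White: none.
Not in check and no legal moves → stalemate.

stalemate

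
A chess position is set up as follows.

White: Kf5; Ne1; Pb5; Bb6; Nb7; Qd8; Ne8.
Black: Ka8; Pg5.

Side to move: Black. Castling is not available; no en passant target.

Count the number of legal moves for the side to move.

1

Black to move; king on a8.
In check: yes, from the white queen on d8.
Legal moves: Kxb7.
Count: 1.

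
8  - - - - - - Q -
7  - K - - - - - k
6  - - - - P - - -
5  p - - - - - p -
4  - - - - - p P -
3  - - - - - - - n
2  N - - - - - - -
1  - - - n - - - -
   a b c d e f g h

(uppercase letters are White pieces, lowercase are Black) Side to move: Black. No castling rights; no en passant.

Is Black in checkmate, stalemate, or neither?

neither

Black to move; black king on h7.
In check: yes, from the white queen on g8.
King squares — g6: attacked by Qg8; h6: available; g7: attacked by Qg8; g8: available; h8: attacked by Qg8.
Legal moves for Black: Kxg8, Kh6.
Black is in check but has 2 legal moves → neither.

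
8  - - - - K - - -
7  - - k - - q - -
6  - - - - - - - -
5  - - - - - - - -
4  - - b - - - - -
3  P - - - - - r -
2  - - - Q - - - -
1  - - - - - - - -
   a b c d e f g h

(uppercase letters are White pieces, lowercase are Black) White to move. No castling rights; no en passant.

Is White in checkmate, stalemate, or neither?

White to move; white king on e8.
In check: yes, from the black queen on f7.
King squares — d7: attacked by Kc7; e7: attacked by Qf7; f7: attacked by Bc4; d8: attacked by Kc7; f8: attacked by Qf7.
Legal moves for White: none.
In check with no legal moves → checkmate.

checkmate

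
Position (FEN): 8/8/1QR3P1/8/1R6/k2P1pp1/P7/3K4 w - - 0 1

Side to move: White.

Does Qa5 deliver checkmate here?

yes

After Qa5: black king on a3; in check: yes, from the white queen on a5.
King squares — a2: attacked by Qa5; b2: attacked by Rb4; b3: attacked by Pa2; a4: attacked by Rb4; b4: attacked by Qa5.
Black has no legal moves → checkmate.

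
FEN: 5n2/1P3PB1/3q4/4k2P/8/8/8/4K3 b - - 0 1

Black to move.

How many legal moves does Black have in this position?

6

Black to move; king on e5.
In check: yes, from the white bishop on g7.
Legal moves: Ke6, Kf5, Kd5, Kf4, Ke4, Qf6.
Count: 6.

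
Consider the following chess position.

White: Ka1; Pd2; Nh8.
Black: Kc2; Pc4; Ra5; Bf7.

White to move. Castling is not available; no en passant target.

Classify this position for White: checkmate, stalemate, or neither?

White to move; white king on a1.
In check: yes, from the black rook on a5.
King squares — b1: attacked by Kc2; a2: attacked by Ra5; b2: attacked by Kc2.
Legal moves for White: none.
In check with no legal moves → checkmate.

checkmate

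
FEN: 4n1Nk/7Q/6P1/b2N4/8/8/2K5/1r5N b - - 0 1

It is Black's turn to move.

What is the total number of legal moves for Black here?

Black to move; king on h8.
In check: yes, from the white queen on h7.
Legal moves: none.
Count: 0.

0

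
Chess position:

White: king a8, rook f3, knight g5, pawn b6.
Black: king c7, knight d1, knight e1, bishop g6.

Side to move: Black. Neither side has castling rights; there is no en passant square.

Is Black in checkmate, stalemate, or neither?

neither

Black to move; black king on c7.
In check: yes, from the white pawn on b6.
Legal moves for Black: Kd8, Kc8, Kd7, Kd6, Kc6, Kxb6.
Black is in check but has 6 legal moves → neither.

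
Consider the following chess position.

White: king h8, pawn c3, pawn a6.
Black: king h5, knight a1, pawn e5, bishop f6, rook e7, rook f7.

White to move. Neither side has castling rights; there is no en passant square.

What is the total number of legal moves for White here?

1

White to move; king on h8.
In check: yes, from the black bishop on f6.
Legal moves: Kg8.
Count: 1.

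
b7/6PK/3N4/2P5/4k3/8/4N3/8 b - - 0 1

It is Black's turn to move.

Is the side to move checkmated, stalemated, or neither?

neither

Black to move; black king on e4.
In check: yes, from the white knight on d6.
Legal moves for Black: Ke5, Kd5, Kf3, Ke3, Kd3.
Black is in check but has 5 legal moves → neither.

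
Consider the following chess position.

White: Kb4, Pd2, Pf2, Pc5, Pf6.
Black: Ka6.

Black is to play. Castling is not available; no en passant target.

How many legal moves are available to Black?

Black to move; king on a6.
In check: no.
Legal moves: Kb7, Ka7.
Count: 2.

2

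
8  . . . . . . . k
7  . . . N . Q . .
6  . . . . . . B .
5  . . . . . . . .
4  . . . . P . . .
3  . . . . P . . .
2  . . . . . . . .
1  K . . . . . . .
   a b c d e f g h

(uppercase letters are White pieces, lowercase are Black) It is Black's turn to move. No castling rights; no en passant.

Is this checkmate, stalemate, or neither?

Black to move; black king on h8.
In check: no.
King squares — g7: attacked by Qf7; h7: attacked by Bg6; g8: attacked by Qf7.
Legal moves for Black: none.
Not in check and no legal moves → stalemate.

stalemate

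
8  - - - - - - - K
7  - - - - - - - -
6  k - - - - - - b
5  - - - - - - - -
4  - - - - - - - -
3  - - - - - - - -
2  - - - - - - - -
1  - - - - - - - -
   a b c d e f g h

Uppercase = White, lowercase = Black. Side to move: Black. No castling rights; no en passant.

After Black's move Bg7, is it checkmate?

After Bg7: white king on h8; in check: yes, from the black bishop on g7.
White has 3 legal replies: Kg8, Kh7, Kxg7.
In check but a legal move exists → not checkmate.

no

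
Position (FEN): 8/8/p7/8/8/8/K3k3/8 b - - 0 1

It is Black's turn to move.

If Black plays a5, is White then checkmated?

After a5: white king on a2; in check: no.
White is not in check, so this cannot be checkmate.

no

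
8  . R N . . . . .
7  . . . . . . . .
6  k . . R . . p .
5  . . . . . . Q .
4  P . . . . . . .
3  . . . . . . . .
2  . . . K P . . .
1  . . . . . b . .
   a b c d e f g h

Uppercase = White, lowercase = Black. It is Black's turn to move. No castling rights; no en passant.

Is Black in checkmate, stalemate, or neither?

checkmate

Black to move; black king on a6.
In check: yes, from the white rook on d6.
King squares — a5: attacked by Qg5; b5: attacked by Pa4; b6: attacked by Rd6; a7: attacked by Nc8; b7: attacked by Rb8.
Legal moves for Black: none.
In check with no legal moves → checkmate.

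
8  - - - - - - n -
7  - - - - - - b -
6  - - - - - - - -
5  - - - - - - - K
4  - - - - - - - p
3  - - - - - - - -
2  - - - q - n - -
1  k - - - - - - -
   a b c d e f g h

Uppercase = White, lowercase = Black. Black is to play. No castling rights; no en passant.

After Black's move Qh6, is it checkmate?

yes

After Qh6: white king on h5; in check: yes, from the black queen on h6.
King squares — g4: attacked by Nf2; h4: attacked by Qh6; g5: attacked by Qh6; g6: attacked by Qh6; h6: attacked by Bg7.
White has no legal moves → checkmate.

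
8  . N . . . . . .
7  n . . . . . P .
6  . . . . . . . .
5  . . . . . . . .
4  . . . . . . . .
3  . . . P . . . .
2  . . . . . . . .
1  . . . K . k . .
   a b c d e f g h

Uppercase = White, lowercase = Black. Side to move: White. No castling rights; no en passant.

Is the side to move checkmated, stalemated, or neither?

White to move; white king on d1.
In check: no.
Legal moves for White: Nd7, Nc6, Na6, Kd2, Kc2, Kc1, g8=Q, g8=R, g8=B, g8=N, d4.
White has 11 legal moves and is not in check → neither.

neither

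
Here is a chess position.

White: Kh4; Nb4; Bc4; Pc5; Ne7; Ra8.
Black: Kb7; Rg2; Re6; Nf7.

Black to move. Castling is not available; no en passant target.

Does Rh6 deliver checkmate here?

After Rh6: white king on h4; in check: yes, from the black rook on h6.
King squares — g3: attacked by Rg2; h3: attacked by Rh6; g4: attacked by Rg2; g5: attacked by Rg2; h5: attacked by Rh6.
White has no legal moves → checkmate.

yes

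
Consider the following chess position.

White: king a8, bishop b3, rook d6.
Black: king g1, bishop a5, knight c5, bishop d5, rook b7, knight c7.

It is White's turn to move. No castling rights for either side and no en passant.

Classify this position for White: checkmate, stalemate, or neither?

White to move; white king on a8.
In check: yes, from the black knight on c7.
King squares — a7: attacked by Rb7; b7: attacked by Nc5; b8: attacked by Rb7.
Legal moves for White: none.
In check with no legal moves → checkmate.

checkmate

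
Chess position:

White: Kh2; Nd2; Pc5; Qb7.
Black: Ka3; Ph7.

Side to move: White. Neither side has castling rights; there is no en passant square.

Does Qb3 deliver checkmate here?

After Qb3: black king on a3; in check: yes, from the white queen on b3.
King squares — a2: attacked by Qb3; b2: attacked by Qb3; b3: attacked by Nd2; a4: attacked by Qb3; b4: attacked by Qb3.
Black has no legal moves → checkmate.

yes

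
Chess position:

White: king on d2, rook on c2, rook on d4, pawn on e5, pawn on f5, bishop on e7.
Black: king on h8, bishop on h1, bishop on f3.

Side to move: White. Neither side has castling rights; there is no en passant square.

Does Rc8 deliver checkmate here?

After Rc8: black king on h8; in check: yes, from the white rook on c8.
Black has 2 legal replies: Kh7, Kg7.
In check but a legal move exists → not checkmate.

no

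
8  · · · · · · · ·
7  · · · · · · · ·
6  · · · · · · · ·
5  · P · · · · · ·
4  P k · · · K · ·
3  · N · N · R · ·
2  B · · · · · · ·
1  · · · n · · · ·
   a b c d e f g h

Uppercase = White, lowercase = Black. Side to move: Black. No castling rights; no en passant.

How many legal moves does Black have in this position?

Black to move; king on b4.
In check: yes, from the white knight on d3.
Legal moves: Kc4, Kxa4, Kc3, Ka3.
Count: 4.

4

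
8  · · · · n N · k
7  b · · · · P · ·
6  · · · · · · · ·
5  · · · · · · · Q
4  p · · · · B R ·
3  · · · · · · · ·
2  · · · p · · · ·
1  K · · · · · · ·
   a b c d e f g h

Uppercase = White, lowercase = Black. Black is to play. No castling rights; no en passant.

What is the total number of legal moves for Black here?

0

Black to move; king on h8.
In check: yes, from the white queen on h5.
Legal moves: none.
Count: 0.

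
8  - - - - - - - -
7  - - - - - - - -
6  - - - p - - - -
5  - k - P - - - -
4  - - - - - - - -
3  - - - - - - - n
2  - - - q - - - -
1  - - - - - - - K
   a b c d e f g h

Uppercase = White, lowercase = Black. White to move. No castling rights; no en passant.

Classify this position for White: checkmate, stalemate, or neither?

White to move; white king on h1.
In check: no.
King squares — g1: attacked by Nh3; g2: attacked by Qd2; h2: attacked by Qd2.
Legal moves for White: none.
Not in check and no legal moves → stalemate.

stalemate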